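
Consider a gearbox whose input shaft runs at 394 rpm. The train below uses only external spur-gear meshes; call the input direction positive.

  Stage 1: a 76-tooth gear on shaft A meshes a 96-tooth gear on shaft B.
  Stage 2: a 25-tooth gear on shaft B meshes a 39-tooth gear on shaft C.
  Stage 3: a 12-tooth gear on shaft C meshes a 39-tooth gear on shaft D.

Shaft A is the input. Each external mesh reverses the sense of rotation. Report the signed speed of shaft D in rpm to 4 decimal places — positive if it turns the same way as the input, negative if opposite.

-61.5220 rpm (opposite to input, |ω| = 61.5220 rpm)

Stage 1 [76T→96T]: ω = 394.0000×76/96 = 311.9167 rpm, dir flips to −; running = −311.9167
Stage 2 [25T→39T]: ω = 311.9167×25/39 = 199.9466 rpm, dir flips to +; running = +199.9466
Stage 3 [12T→39T]: ω = 199.9466×12/39 = 61.5220 rpm, dir flips to −; running = −61.5220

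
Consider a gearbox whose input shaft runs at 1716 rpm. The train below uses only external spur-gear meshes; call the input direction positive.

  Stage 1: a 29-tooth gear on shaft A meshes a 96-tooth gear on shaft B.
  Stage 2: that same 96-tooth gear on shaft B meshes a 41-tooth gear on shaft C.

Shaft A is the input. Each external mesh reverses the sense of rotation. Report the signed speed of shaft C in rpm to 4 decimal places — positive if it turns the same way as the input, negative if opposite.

+1213.7561 rpm (same as input, |ω| = 1213.7561 rpm)

Stage 1 [29T→96T]: ω = 1716.0000×29/96 = 518.3750 rpm, dir flips to −; running = −518.3750
Stage 2 [96T→41T]: ω = 518.3750×96/41 = 1213.7561 rpm, dir flips to +; running = +1213.7561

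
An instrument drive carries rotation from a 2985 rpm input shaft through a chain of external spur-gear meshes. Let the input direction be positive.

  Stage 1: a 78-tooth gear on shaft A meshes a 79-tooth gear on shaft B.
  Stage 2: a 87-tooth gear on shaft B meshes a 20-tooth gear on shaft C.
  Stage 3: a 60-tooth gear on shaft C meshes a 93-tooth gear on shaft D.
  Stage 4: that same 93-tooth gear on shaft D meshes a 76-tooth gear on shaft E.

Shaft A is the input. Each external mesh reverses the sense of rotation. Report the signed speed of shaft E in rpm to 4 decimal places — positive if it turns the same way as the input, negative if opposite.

+10121.3574 rpm (same as input, |ω| = 10121.3574 rpm)

Stage 1 [78T→79T]: ω = 2985.0000×78/79 = 2947.2152 rpm, dir flips to −; running = −2947.2152
Stage 2 [87T→20T]: ω = 2947.2152×87/20 = 12820.3861 rpm, dir flips to +; running = +12820.3861
Stage 3 [60T→93T]: ω = 12820.3861×60/93 = 8271.2168 rpm, dir flips to −; running = −8271.2168
Stage 4 [93T→76T]: ω = 8271.2168×93/76 = 10121.3574 rpm, dir flips to +; running = +10121.3574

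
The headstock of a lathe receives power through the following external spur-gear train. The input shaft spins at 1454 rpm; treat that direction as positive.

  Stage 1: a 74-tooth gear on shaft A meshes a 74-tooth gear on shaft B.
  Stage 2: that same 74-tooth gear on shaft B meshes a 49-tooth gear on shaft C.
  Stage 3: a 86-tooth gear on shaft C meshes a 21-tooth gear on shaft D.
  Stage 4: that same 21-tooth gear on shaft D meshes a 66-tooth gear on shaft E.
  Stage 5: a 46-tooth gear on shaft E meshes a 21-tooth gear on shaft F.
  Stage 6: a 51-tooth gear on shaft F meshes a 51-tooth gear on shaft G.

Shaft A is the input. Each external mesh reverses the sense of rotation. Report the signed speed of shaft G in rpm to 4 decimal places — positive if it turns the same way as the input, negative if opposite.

Stage 1 [74T→74T]: ω = 1454.0000×74/74 = 1454.0000 rpm, dir flips to −; running = −1454.0000
Stage 2 [74T→49T]: ω = 1454.0000×74/49 = 2195.8367 rpm, dir flips to +; running = +2195.8367
Stage 3 [86T→21T]: ω = 2195.8367×86/21 = 8992.4742 rpm, dir flips to −; running = −8992.4742
Stage 4 [21T→66T]: ω = 8992.4742×21/66 = 2861.2418 rpm, dir flips to +; running = +2861.2418
Stage 5 [46T→21T]: ω = 2861.2418×46/21 = 6267.4821 rpm, dir flips to −; running = −6267.4821
Stage 6 [51T→51T]: ω = 6267.4821×51/51 = 6267.4821 rpm, dir flips to +; running = +6267.4821

+6267.4821 rpm (same as input, |ω| = 6267.4821 rpm)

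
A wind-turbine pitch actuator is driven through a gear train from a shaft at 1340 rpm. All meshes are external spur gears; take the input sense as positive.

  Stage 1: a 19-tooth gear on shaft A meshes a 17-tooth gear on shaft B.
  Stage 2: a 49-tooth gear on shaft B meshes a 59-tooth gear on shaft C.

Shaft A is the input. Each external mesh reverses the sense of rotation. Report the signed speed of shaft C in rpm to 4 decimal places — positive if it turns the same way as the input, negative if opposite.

+1243.8086 rpm (same as input, |ω| = 1243.8086 rpm)

Stage 1 [19T→17T]: ω = 1340.0000×19/17 = 1497.6471 rpm, dir flips to −; running = −1497.6471
Stage 2 [49T→59T]: ω = 1497.6471×49/59 = 1243.8086 rpm, dir flips to +; running = +1243.8086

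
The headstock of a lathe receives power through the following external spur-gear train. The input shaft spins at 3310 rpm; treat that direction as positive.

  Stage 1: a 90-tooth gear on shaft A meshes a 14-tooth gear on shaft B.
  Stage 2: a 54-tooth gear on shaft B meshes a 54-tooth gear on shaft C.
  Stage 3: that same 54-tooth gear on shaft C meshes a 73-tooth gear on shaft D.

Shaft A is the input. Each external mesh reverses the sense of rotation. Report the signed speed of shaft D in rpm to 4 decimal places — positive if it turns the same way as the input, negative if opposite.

-15740.3131 rpm (opposite to input, |ω| = 15740.3131 rpm)

Stage 1 [90T→14T]: ω = 3310.0000×90/14 = 21278.5714 rpm, dir flips to −; running = −21278.5714
Stage 2 [54T→54T]: ω = 21278.5714×54/54 = 21278.5714 rpm, dir flips to +; running = +21278.5714
Stage 3 [54T→73T]: ω = 21278.5714×54/73 = 15740.3131 rpm, dir flips to −; running = −15740.3131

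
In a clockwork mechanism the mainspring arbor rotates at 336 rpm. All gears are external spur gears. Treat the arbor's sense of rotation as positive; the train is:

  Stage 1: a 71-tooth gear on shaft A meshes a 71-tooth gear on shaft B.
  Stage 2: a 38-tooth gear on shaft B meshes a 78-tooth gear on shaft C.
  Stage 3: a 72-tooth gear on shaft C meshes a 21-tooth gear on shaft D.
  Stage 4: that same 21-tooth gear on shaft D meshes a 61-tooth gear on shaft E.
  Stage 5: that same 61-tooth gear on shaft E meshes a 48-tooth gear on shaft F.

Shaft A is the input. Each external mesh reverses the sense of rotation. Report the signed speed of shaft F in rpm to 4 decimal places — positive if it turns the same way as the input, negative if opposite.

Stage 1 [71T→71T]: ω = 336.0000×71/71 = 336.0000 rpm, dir flips to −; running = −336.0000
Stage 2 [38T→78T]: ω = 336.0000×38/78 = 163.6923 rpm, dir flips to +; running = +163.6923
Stage 3 [72T→21T]: ω = 163.6923×72/21 = 561.2308 rpm, dir flips to −; running = −561.2308
Stage 4 [21T→61T]: ω = 561.2308×21/61 = 193.2106 rpm, dir flips to +; running = +193.2106
Stage 5 [61T→48T]: ω = 193.2106×61/48 = 245.5385 rpm, dir flips to −; running = −245.5385

-245.5385 rpm (opposite to input, |ω| = 245.5385 rpm)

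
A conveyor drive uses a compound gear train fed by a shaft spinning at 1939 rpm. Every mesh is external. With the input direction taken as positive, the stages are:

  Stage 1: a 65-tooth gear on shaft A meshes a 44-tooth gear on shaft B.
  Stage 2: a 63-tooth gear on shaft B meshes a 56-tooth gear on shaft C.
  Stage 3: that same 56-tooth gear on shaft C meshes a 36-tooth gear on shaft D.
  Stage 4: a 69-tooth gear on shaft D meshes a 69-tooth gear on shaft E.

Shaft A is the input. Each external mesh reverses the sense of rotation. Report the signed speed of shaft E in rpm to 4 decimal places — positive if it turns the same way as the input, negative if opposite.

Stage 1 [65T→44T]: ω = 1939.0000×65/44 = 2864.4318 rpm, dir flips to −; running = −2864.4318
Stage 2 [63T→56T]: ω = 2864.4318×63/56 = 3222.4858 rpm, dir flips to +; running = +3222.4858
Stage 3 [56T→36T]: ω = 3222.4858×56/36 = 5012.7557 rpm, dir flips to −; running = −5012.7557
Stage 4 [69T→69T]: ω = 5012.7557×69/69 = 5012.7557 rpm, dir flips to +; running = +5012.7557

+5012.7557 rpm (same as input, |ω| = 5012.7557 rpm)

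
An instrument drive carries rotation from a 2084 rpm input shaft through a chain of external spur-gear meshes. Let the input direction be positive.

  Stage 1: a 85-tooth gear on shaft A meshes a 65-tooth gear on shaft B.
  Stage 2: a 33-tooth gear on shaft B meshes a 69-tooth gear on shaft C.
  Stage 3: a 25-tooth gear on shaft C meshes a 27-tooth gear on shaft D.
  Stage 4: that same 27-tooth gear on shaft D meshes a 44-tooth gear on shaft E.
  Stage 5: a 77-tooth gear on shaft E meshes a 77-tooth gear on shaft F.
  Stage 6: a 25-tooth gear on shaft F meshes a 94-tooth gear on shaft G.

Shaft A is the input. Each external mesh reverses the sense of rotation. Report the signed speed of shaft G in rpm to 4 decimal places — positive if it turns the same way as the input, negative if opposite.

+196.9553 rpm (same as input, |ω| = 196.9553 rpm)

Stage 1 [85T→65T]: ω = 2084.0000×85/65 = 2725.2308 rpm, dir flips to −; running = −2725.2308
Stage 2 [33T→69T]: ω = 2725.2308×33/69 = 1303.3712 rpm, dir flips to +; running = +1303.3712
Stage 3 [25T→27T]: ω = 1303.3712×25/27 = 1206.8252 rpm, dir flips to −; running = −1206.8252
Stage 4 [27T→44T]: ω = 1206.8252×27/44 = 740.5518 rpm, dir flips to +; running = +740.5518
Stage 5 [77T→77T]: ω = 740.5518×77/77 = 740.5518 rpm, dir flips to −; running = −740.5518
Stage 6 [25T→94T]: ω = 740.5518×25/94 = 196.9553 rpm, dir flips to +; running = +196.9553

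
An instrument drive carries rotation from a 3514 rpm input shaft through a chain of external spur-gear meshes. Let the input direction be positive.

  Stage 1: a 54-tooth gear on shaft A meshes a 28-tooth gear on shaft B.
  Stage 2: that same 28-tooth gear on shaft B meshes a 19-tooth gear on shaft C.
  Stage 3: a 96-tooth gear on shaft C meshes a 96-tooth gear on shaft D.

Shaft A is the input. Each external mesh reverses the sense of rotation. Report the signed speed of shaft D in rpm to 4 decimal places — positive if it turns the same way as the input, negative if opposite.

Stage 1 [54T→28T]: ω = 3514.0000×54/28 = 6777.0000 rpm, dir flips to −; running = −6777.0000
Stage 2 [28T→19T]: ω = 6777.0000×28/19 = 9987.1579 rpm, dir flips to +; running = +9987.1579
Stage 3 [96T→96T]: ω = 9987.1579×96/96 = 9987.1579 rpm, dir flips to −; running = −9987.1579

-9987.1579 rpm (opposite to input, |ω| = 9987.1579 rpm)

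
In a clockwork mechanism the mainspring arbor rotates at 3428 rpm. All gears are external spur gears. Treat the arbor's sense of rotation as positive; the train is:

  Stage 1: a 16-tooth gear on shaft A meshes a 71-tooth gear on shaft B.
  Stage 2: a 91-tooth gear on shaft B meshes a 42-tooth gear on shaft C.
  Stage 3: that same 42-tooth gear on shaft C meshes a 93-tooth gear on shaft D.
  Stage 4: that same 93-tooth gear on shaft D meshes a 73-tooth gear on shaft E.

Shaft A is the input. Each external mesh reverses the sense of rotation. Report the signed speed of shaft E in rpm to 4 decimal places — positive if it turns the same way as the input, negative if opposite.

+962.9882 rpm (same as input, |ω| = 962.9882 rpm)

Stage 1 [16T→71T]: ω = 3428.0000×16/71 = 772.5070 rpm, dir flips to −; running = −772.5070
Stage 2 [91T→42T]: ω = 772.5070×91/42 = 1673.7653 rpm, dir flips to +; running = +1673.7653
Stage 3 [42T→93T]: ω = 1673.7653×42/93 = 755.8940 rpm, dir flips to −; running = −755.8940
Stage 4 [93T→73T]: ω = 755.8940×93/73 = 962.9882 rpm, dir flips to +; running = +962.9882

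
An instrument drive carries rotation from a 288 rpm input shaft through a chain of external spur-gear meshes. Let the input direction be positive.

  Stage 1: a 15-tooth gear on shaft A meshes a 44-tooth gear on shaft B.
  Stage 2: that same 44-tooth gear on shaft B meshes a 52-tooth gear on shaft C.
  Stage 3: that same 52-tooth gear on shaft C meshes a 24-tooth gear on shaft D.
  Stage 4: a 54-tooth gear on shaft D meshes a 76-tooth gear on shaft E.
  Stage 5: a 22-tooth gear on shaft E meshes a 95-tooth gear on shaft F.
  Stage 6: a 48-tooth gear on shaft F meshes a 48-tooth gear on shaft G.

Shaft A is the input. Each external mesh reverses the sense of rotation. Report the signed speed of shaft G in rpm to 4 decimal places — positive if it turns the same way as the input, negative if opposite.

+29.6177 rpm (same as input, |ω| = 29.6177 rpm)

Stage 1 [15T→44T]: ω = 288.0000×15/44 = 98.1818 rpm, dir flips to −; running = −98.1818
Stage 2 [44T→52T]: ω = 98.1818×44/52 = 83.0769 rpm, dir flips to +; running = +83.0769
Stage 3 [52T→24T]: ω = 83.0769×52/24 = 180.0000 rpm, dir flips to −; running = −180.0000
Stage 4 [54T→76T]: ω = 180.0000×54/76 = 127.8947 rpm, dir flips to +; running = +127.8947
Stage 5 [22T→95T]: ω = 127.8947×22/95 = 29.6177 rpm, dir flips to −; running = −29.6177
Stage 6 [48T→48T]: ω = 29.6177×48/48 = 29.6177 rpm, dir flips to +; running = +29.6177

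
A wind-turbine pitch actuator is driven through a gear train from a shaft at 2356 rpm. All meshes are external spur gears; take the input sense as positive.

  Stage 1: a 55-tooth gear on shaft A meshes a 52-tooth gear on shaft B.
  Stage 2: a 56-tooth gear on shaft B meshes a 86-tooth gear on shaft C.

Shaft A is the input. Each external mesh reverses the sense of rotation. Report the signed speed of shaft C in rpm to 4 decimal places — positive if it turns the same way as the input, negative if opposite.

+1622.6476 rpm (same as input, |ω| = 1622.6476 rpm)

Stage 1 [55T→52T]: ω = 2356.0000×55/52 = 2491.9231 rpm, dir flips to −; running = −2491.9231
Stage 2 [56T→86T]: ω = 2491.9231×56/86 = 1622.6476 rpm, dir flips to +; running = +1622.6476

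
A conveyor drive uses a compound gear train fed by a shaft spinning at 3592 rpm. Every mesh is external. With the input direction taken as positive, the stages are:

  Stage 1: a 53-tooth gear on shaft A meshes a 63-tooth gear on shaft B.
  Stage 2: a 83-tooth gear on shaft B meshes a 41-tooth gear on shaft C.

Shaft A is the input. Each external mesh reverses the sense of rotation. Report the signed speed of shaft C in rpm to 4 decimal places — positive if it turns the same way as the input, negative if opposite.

Stage 1 [53T→63T]: ω = 3592.0000×53/63 = 3021.8413 rpm, dir flips to −; running = −3021.8413
Stage 2 [83T→41T]: ω = 3021.8413×83/41 = 6117.3860 rpm, dir flips to +; running = +6117.3860

+6117.3860 rpm (same as input, |ω| = 6117.3860 rpm)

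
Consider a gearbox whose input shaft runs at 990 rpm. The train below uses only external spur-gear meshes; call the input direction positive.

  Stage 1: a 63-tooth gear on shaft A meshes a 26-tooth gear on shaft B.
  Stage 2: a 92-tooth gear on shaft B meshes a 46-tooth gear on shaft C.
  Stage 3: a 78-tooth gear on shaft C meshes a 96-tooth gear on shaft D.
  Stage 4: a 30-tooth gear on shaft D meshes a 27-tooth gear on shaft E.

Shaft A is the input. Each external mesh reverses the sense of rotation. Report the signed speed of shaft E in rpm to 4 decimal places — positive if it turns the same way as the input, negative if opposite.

+4331.2500 rpm (same as input, |ω| = 4331.2500 rpm)

Stage 1 [63T→26T]: ω = 990.0000×63/26 = 2398.8462 rpm, dir flips to −; running = −2398.8462
Stage 2 [92T→46T]: ω = 2398.8462×92/46 = 4797.6923 rpm, dir flips to +; running = +4797.6923
Stage 3 [78T→96T]: ω = 4797.6923×78/96 = 3898.1250 rpm, dir flips to −; running = −3898.1250
Stage 4 [30T→27T]: ω = 3898.1250×30/27 = 4331.2500 rpm, dir flips to +; running = +4331.2500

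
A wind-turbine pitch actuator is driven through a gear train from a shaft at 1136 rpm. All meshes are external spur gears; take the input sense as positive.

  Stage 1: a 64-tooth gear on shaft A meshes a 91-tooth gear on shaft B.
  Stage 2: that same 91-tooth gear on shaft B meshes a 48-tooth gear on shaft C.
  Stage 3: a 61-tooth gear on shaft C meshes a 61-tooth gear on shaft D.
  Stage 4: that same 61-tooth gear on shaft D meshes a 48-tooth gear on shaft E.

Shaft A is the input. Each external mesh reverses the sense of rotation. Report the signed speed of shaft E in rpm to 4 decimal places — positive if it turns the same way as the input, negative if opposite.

Stage 1 [64T→91T]: ω = 1136.0000×64/91 = 798.9451 rpm, dir flips to −; running = −798.9451
Stage 2 [91T→48T]: ω = 798.9451×91/48 = 1514.6667 rpm, dir flips to +; running = +1514.6667
Stage 3 [61T→61T]: ω = 1514.6667×61/61 = 1514.6667 rpm, dir flips to −; running = −1514.6667
Stage 4 [61T→48T]: ω = 1514.6667×61/48 = 1924.8889 rpm, dir flips to +; running = +1924.8889

+1924.8889 rpm (same as input, |ω| = 1924.8889 rpm)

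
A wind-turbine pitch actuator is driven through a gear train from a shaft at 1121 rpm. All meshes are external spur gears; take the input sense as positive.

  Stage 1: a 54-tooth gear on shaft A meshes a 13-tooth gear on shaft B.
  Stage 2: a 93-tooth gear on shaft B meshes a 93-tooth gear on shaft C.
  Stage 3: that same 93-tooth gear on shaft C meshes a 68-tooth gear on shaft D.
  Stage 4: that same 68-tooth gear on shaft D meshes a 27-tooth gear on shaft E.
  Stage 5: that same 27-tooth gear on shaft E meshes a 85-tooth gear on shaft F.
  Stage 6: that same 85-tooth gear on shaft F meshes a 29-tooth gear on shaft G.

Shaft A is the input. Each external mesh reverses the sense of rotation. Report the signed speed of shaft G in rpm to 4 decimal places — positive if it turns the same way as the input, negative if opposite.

+14932.7905 rpm (same as input, |ω| = 14932.7905 rpm)

Stage 1 [54T→13T]: ω = 1121.0000×54/13 = 4656.4615 rpm, dir flips to −; running = −4656.4615
Stage 2 [93T→93T]: ω = 4656.4615×93/93 = 4656.4615 rpm, dir flips to +; running = +4656.4615
Stage 3 [93T→68T]: ω = 4656.4615×93/68 = 6368.3959 rpm, dir flips to −; running = −6368.3959
Stage 4 [68T→27T]: ω = 6368.3959×68/27 = 16038.9231 rpm, dir flips to +; running = +16038.9231
Stage 5 [27T→85T]: ω = 16038.9231×27/85 = 5094.7167 rpm, dir flips to −; running = −5094.7167
Stage 6 [85T→29T]: ω = 5094.7167×85/29 = 14932.7905 rpm, dir flips to +; running = +14932.7905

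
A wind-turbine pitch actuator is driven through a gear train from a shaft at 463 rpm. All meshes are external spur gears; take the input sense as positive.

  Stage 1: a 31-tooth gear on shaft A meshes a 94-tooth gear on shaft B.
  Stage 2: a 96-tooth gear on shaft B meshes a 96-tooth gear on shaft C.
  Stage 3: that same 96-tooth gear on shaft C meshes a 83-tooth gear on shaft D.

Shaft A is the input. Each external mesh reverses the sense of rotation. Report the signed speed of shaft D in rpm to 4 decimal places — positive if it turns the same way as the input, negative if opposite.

Stage 1 [31T→94T]: ω = 463.0000×31/94 = 152.6915 rpm, dir flips to −; running = −152.6915
Stage 2 [96T→96T]: ω = 152.6915×96/96 = 152.6915 rpm, dir flips to +; running = +152.6915
Stage 3 [96T→83T]: ω = 152.6915×96/83 = 176.6070 rpm, dir flips to −; running = −176.6070

-176.6070 rpm (opposite to input, |ω| = 176.6070 rpm)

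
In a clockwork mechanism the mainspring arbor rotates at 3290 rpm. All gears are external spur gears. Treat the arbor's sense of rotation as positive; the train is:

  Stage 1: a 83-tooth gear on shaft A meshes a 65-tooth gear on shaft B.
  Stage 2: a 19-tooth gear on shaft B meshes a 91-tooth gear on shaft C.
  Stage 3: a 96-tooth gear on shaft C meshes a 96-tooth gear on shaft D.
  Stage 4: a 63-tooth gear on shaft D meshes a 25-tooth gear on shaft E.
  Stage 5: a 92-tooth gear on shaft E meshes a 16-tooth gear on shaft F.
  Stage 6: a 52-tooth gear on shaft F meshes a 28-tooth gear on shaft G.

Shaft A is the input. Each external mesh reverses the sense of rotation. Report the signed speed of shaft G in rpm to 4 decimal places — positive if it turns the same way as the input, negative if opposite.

Stage 1 [83T→65T]: ω = 3290.0000×83/65 = 4201.0769 rpm, dir flips to −; running = −4201.0769
Stage 2 [19T→91T]: ω = 4201.0769×19/91 = 877.1479 rpm, dir flips to +; running = +877.1479
Stage 3 [96T→96T]: ω = 877.1479×96/96 = 877.1479 rpm, dir flips to −; running = −877.1479
Stage 4 [63T→25T]: ω = 877.1479×63/25 = 2210.4128 rpm, dir flips to +; running = +2210.4128
Stage 5 [92T→16T]: ω = 2210.4128×92/16 = 12709.8735 rpm, dir flips to −; running = −12709.8735
Stage 6 [52T→28T]: ω = 12709.8735×52/28 = 23604.0508 rpm, dir flips to +; running = +23604.0508

+23604.0508 rpm (same as input, |ω| = 23604.0508 rpm)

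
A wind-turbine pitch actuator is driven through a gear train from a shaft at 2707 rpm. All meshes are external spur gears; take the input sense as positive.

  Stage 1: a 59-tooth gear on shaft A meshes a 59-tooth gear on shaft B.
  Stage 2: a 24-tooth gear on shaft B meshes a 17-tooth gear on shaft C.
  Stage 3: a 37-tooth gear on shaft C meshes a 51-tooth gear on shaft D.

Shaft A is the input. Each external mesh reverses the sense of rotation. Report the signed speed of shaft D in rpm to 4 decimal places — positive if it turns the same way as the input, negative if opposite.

-2772.5675 rpm (opposite to input, |ω| = 2772.5675 rpm)

Stage 1 [59T→59T]: ω = 2707.0000×59/59 = 2707.0000 rpm, dir flips to −; running = −2707.0000
Stage 2 [24T→17T]: ω = 2707.0000×24/17 = 3821.6471 rpm, dir flips to +; running = +3821.6471
Stage 3 [37T→51T]: ω = 3821.6471×37/51 = 2772.5675 rpm, dir flips to −; running = −2772.5675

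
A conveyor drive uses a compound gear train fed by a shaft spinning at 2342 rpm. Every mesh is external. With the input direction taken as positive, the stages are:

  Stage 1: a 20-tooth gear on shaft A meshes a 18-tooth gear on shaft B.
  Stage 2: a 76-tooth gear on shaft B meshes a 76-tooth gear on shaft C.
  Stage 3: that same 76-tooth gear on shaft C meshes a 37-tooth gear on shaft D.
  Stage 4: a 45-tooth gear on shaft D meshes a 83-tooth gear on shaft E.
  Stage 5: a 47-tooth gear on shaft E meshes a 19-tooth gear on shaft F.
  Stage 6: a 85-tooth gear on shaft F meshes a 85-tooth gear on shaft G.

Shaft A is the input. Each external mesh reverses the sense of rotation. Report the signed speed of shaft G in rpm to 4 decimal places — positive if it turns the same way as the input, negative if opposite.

+7168.6096 rpm (same as input, |ω| = 7168.6096 rpm)

Stage 1 [20T→18T]: ω = 2342.0000×20/18 = 2602.2222 rpm, dir flips to −; running = −2602.2222
Stage 2 [76T→76T]: ω = 2602.2222×76/76 = 2602.2222 rpm, dir flips to +; running = +2602.2222
Stage 3 [76T→37T]: ω = 2602.2222×76/37 = 5345.1051 rpm, dir flips to −; running = −5345.1051
Stage 4 [45T→83T]: ω = 5345.1051×45/83 = 2897.9486 rpm, dir flips to +; running = +2897.9486
Stage 5 [47T→19T]: ω = 2897.9486×47/19 = 7168.6096 rpm, dir flips to −; running = −7168.6096
Stage 6 [85T→85T]: ω = 7168.6096×85/85 = 7168.6096 rpm, dir flips to +; running = +7168.6096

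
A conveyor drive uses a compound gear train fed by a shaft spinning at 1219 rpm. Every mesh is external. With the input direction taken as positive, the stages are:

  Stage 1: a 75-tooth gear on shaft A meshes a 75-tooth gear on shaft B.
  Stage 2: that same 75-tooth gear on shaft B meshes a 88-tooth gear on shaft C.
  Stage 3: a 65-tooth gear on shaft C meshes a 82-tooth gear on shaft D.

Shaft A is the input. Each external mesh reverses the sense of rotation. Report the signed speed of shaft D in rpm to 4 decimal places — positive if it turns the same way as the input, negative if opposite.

-823.5345 rpm (opposite to input, |ω| = 823.5345 rpm)

Stage 1 [75T→75T]: ω = 1219.0000×75/75 = 1219.0000 rpm, dir flips to −; running = −1219.0000
Stage 2 [75T→88T]: ω = 1219.0000×75/88 = 1038.9205 rpm, dir flips to +; running = +1038.9205
Stage 3 [65T→82T]: ω = 1038.9205×65/82 = 823.5345 rpm, dir flips to −; running = −823.5345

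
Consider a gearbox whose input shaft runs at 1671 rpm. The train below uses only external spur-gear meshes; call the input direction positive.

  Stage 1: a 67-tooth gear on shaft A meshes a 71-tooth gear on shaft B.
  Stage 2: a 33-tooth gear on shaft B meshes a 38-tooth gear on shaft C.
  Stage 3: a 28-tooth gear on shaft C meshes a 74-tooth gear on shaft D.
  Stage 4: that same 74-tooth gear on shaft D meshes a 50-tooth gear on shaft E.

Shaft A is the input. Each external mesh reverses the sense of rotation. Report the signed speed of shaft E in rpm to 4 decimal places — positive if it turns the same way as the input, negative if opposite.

Stage 1 [67T→71T]: ω = 1671.0000×67/71 = 1576.8592 rpm, dir flips to −; running = −1576.8592
Stage 2 [33T→38T]: ω = 1576.8592×33/38 = 1369.3777 rpm, dir flips to +; running = +1369.3777
Stage 3 [28T→74T]: ω = 1369.3777×28/74 = 518.1429 rpm, dir flips to −; running = −518.1429
Stage 4 [74T→50T]: ω = 518.1429×74/50 = 766.8515 rpm, dir flips to +; running = +766.8515

+766.8515 rpm (same as input, |ω| = 766.8515 rpm)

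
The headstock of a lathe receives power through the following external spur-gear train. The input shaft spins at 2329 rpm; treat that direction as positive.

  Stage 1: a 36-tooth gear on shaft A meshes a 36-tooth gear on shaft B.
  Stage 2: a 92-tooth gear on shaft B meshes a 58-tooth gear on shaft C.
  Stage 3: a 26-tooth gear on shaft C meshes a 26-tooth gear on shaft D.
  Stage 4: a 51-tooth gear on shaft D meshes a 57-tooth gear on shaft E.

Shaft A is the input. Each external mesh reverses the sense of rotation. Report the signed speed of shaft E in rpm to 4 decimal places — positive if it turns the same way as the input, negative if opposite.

+3305.4047 rpm (same as input, |ω| = 3305.4047 rpm)

Stage 1 [36T→36T]: ω = 2329.0000×36/36 = 2329.0000 rpm, dir flips to −; running = −2329.0000
Stage 2 [92T→58T]: ω = 2329.0000×92/58 = 3694.2759 rpm, dir flips to +; running = +3694.2759
Stage 3 [26T→26T]: ω = 3694.2759×26/26 = 3694.2759 rpm, dir flips to −; running = −3694.2759
Stage 4 [51T→57T]: ω = 3694.2759×51/57 = 3305.4047 rpm, dir flips to +; running = +3305.4047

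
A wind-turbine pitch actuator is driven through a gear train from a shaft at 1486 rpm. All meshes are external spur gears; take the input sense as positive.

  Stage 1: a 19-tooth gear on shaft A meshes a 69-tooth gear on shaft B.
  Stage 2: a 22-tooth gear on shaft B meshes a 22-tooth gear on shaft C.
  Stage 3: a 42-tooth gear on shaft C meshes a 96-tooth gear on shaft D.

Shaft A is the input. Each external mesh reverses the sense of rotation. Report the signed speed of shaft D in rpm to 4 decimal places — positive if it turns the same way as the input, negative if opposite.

-179.0199 rpm (opposite to input, |ω| = 179.0199 rpm)

Stage 1 [19T→69T]: ω = 1486.0000×19/69 = 409.1884 rpm, dir flips to −; running = −409.1884
Stage 2 [22T→22T]: ω = 409.1884×22/22 = 409.1884 rpm, dir flips to +; running = +409.1884
Stage 3 [42T→96T]: ω = 409.1884×42/96 = 179.0199 rpm, dir flips to −; running = −179.0199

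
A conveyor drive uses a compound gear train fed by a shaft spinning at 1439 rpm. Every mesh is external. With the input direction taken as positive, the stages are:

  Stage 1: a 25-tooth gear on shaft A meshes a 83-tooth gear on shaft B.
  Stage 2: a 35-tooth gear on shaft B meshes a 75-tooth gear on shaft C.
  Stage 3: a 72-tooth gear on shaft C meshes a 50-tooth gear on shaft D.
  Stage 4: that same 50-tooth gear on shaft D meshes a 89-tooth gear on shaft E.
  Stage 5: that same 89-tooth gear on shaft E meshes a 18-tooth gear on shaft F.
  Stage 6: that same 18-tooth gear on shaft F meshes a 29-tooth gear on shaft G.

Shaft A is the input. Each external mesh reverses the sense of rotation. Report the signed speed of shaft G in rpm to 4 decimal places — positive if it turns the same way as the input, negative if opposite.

+502.1853 rpm (same as input, |ω| = 502.1853 rpm)

Stage 1 [25T→83T]: ω = 1439.0000×25/83 = 433.4337 rpm, dir flips to −; running = −433.4337
Stage 2 [35T→75T]: ω = 433.4337×35/75 = 202.2691 rpm, dir flips to +; running = +202.2691
Stage 3 [72T→50T]: ω = 202.2691×72/50 = 291.2675 rpm, dir flips to −; running = −291.2675
Stage 4 [50T→89T]: ω = 291.2675×50/89 = 163.6334 rpm, dir flips to +; running = +163.6334
Stage 5 [89T→18T]: ω = 163.6334×89/18 = 809.0763 rpm, dir flips to −; running = −809.0763
Stage 6 [18T→29T]: ω = 809.0763×18/29 = 502.1853 rpm, dir flips to +; running = +502.1853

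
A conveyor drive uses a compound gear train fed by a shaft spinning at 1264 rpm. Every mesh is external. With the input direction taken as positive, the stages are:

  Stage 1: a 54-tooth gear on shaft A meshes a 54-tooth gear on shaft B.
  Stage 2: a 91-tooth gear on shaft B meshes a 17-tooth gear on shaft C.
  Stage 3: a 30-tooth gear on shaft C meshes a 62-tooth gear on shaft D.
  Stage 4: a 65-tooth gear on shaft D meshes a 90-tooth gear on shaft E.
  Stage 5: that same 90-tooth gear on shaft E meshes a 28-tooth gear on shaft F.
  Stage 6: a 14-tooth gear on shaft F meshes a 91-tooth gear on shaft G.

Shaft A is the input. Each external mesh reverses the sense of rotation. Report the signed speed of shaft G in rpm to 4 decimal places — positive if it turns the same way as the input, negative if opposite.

Stage 1 [54T→54T]: ω = 1264.0000×54/54 = 1264.0000 rpm, dir flips to −; running = −1264.0000
Stage 2 [91T→17T]: ω = 1264.0000×91/17 = 6766.1176 rpm, dir flips to +; running = +6766.1176
Stage 3 [30T→62T]: ω = 6766.1176×30/62 = 3273.9279 rpm, dir flips to −; running = −3273.9279
Stage 4 [65T→90T]: ω = 3273.9279×65/90 = 2364.5035 rpm, dir flips to +; running = +2364.5035
Stage 5 [90T→28T]: ω = 2364.5035×90/28 = 7600.1898 rpm, dir flips to −; running = −7600.1898
Stage 6 [14T→91T]: ω = 7600.1898×14/91 = 1169.2600 rpm, dir flips to +; running = +1169.2600

+1169.2600 rpm (same as input, |ω| = 1169.2600 rpm)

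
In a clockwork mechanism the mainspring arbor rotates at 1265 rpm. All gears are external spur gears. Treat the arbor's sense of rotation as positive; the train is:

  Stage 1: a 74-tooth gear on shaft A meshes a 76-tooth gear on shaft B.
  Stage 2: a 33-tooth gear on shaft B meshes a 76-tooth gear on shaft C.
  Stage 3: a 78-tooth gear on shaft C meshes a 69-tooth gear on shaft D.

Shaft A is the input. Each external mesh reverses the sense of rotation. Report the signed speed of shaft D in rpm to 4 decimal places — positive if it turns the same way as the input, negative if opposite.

Stage 1 [74T→76T]: ω = 1265.0000×74/76 = 1231.7105 rpm, dir flips to −; running = −1231.7105
Stage 2 [33T→76T]: ω = 1231.7105×33/76 = 534.8217 rpm, dir flips to +; running = +534.8217
Stage 3 [78T→69T]: ω = 534.8217×78/69 = 604.5810 rpm, dir flips to −; running = −604.5810

-604.5810 rpm (opposite to input, |ω| = 604.5810 rpm)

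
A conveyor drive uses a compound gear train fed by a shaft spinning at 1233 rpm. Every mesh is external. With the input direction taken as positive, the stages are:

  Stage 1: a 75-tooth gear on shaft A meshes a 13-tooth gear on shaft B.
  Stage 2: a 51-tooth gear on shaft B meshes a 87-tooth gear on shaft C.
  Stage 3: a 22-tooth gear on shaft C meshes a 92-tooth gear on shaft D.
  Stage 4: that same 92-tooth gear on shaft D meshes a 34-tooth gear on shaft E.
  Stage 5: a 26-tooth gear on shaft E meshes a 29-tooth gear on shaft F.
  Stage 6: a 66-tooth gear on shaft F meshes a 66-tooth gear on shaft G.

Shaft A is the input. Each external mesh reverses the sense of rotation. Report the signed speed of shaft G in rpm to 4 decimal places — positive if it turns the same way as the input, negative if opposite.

Stage 1 [75T→13T]: ω = 1233.0000×75/13 = 7113.4615 rpm, dir flips to −; running = −7113.4615
Stage 2 [51T→87T]: ω = 7113.4615×51/87 = 4169.9602 rpm, dir flips to +; running = +4169.9602
Stage 3 [22T→92T]: ω = 4169.9602×22/92 = 997.1644 rpm, dir flips to −; running = −997.1644
Stage 4 [92T→34T]: ω = 997.1644×92/34 = 2698.2095 rpm, dir flips to +; running = +2698.2095
Stage 5 [26T→29T]: ω = 2698.2095×26/29 = 2419.0844 rpm, dir flips to −; running = −2419.0844
Stage 6 [66T→66T]: ω = 2419.0844×66/66 = 2419.0844 rpm, dir flips to +; running = +2419.0844

+2419.0844 rpm (same as input, |ω| = 2419.0844 rpm)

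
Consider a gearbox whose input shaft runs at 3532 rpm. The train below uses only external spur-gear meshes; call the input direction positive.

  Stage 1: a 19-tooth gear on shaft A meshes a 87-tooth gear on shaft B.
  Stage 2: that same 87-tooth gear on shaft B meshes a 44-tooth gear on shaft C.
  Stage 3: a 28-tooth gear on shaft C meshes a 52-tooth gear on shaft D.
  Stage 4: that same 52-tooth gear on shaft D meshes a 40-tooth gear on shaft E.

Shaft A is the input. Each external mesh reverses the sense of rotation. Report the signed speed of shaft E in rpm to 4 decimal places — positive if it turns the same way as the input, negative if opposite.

Stage 1 [19T→87T]: ω = 3532.0000×19/87 = 771.3563 rpm, dir flips to −; running = −771.3563
Stage 2 [87T→44T]: ω = 771.3563×87/44 = 1525.1818 rpm, dir flips to +; running = +1525.1818
Stage 3 [28T→52T]: ω = 1525.1818×28/52 = 821.2517 rpm, dir flips to −; running = −821.2517
Stage 4 [52T→40T]: ω = 821.2517×52/40 = 1067.6273 rpm, dir flips to +; running = +1067.6273

+1067.6273 rpm (same as input, |ω| = 1067.6273 rpm)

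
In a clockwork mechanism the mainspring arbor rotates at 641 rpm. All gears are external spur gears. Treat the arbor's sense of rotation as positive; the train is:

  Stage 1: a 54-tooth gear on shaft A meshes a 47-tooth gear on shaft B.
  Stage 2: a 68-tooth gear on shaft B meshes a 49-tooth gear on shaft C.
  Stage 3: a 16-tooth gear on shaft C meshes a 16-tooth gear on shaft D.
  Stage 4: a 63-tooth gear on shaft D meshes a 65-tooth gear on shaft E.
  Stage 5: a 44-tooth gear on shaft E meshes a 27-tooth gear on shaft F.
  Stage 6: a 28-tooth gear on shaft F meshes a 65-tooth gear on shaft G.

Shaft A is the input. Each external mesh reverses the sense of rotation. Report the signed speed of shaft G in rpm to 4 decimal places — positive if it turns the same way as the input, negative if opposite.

Stage 1 [54T→47T]: ω = 641.0000×54/47 = 736.4681 rpm, dir flips to −; running = −736.4681
Stage 2 [68T→49T]: ω = 736.4681×68/49 = 1022.0373 rpm, dir flips to +; running = +1022.0373
Stage 3 [16T→16T]: ω = 1022.0373×16/16 = 1022.0373 rpm, dir flips to −; running = −1022.0373
Stage 4 [63T→65T]: ω = 1022.0373×63/65 = 990.5900 rpm, dir flips to +; running = +990.5900
Stage 5 [44T→27T]: ω = 990.5900×44/27 = 1614.2949 rpm, dir flips to −; running = −1614.2949
Stage 6 [28T→65T]: ω = 1614.2949×28/65 = 695.3886 rpm, dir flips to +; running = +695.3886

+695.3886 rpm (same as input, |ω| = 695.3886 rpm)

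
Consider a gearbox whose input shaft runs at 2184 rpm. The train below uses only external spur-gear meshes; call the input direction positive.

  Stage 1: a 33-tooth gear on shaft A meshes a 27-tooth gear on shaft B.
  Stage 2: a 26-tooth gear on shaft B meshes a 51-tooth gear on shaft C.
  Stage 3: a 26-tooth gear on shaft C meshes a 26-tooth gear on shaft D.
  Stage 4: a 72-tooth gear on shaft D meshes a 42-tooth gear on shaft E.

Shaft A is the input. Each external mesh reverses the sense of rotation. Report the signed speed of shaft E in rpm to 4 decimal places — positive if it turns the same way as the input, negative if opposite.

+2332.8627 rpm (same as input, |ω| = 2332.8627 rpm)

Stage 1 [33T→27T]: ω = 2184.0000×33/27 = 2669.3333 rpm, dir flips to −; running = −2669.3333
Stage 2 [26T→51T]: ω = 2669.3333×26/51 = 1360.8366 rpm, dir flips to +; running = +1360.8366
Stage 3 [26T→26T]: ω = 1360.8366×26/26 = 1360.8366 rpm, dir flips to −; running = −1360.8366
Stage 4 [72T→42T]: ω = 1360.8366×72/42 = 2332.8627 rpm, dir flips to +; running = +2332.8627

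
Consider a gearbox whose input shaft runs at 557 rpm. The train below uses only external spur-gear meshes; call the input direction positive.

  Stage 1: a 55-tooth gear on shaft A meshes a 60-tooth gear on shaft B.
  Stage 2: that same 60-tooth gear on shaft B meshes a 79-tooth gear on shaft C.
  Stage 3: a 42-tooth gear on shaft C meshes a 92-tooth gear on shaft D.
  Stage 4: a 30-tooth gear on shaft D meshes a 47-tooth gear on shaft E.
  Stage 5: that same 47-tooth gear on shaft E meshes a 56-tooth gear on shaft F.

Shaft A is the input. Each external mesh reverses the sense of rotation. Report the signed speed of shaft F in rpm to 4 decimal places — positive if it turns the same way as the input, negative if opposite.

Stage 1 [55T→60T]: ω = 557.0000×55/60 = 510.5833 rpm, dir flips to −; running = −510.5833
Stage 2 [60T→79T]: ω = 510.5833×60/79 = 387.7848 rpm, dir flips to +; running = +387.7848
Stage 3 [42T→92T]: ω = 387.7848×42/92 = 177.0322 rpm, dir flips to −; running = −177.0322
Stage 4 [30T→47T]: ω = 177.0322×30/47 = 112.9993 rpm, dir flips to +; running = +112.9993
Stage 5 [47T→56T]: ω = 112.9993×47/56 = 94.8387 rpm, dir flips to −; running = −94.8387

-94.8387 rpm (opposite to input, |ω| = 94.8387 rpm)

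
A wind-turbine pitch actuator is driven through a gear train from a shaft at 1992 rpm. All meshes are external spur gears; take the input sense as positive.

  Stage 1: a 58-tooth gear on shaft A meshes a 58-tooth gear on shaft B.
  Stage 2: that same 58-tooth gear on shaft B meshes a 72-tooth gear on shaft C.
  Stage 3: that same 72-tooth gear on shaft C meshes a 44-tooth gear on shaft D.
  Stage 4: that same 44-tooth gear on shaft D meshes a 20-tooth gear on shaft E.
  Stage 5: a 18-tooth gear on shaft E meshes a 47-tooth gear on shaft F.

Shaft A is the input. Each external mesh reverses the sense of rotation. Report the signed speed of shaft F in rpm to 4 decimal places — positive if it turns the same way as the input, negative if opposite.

Stage 1 [58T→58T]: ω = 1992.0000×58/58 = 1992.0000 rpm, dir flips to −; running = −1992.0000
Stage 2 [58T→72T]: ω = 1992.0000×58/72 = 1604.6667 rpm, dir flips to +; running = +1604.6667
Stage 3 [72T→44T]: ω = 1604.6667×72/44 = 2625.8182 rpm, dir flips to −; running = −2625.8182
Stage 4 [44T→20T]: ω = 2625.8182×44/20 = 5776.8000 rpm, dir flips to +; running = +5776.8000
Stage 5 [18T→47T]: ω = 5776.8000×18/47 = 2212.3915 rpm, dir flips to −; running = −2212.3915

-2212.3915 rpm (opposite to input, |ω| = 2212.3915 rpm)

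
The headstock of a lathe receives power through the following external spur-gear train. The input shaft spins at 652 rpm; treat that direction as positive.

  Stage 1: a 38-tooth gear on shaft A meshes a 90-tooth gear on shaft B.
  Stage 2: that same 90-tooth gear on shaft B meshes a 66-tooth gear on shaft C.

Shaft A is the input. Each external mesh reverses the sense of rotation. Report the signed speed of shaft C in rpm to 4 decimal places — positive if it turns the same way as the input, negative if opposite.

Stage 1 [38T→90T]: ω = 652.0000×38/90 = 275.2889 rpm, dir flips to −; running = −275.2889
Stage 2 [90T→66T]: ω = 275.2889×90/66 = 375.3939 rpm, dir flips to +; running = +375.3939

+375.3939 rpm (same as input, |ω| = 375.3939 rpm)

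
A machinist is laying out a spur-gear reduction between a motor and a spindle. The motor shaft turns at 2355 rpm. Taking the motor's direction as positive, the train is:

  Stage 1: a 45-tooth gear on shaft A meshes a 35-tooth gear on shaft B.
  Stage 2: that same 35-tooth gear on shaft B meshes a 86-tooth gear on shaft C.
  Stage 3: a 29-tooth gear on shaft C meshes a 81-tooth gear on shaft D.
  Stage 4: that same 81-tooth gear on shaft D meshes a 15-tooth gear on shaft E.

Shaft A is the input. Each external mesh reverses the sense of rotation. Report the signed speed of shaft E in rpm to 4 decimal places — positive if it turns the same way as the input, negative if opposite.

+2382.3837 rpm (same as input, |ω| = 2382.3837 rpm)

Stage 1 [45T→35T]: ω = 2355.0000×45/35 = 3027.8571 rpm, dir flips to −; running = −3027.8571
Stage 2 [35T→86T]: ω = 3027.8571×35/86 = 1232.2674 rpm, dir flips to +; running = +1232.2674
Stage 3 [29T→81T]: ω = 1232.2674×29/81 = 441.1822 rpm, dir flips to −; running = −441.1822
Stage 4 [81T→15T]: ω = 441.1822×81/15 = 2382.3837 rpm, dir flips to +; running = +2382.3837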